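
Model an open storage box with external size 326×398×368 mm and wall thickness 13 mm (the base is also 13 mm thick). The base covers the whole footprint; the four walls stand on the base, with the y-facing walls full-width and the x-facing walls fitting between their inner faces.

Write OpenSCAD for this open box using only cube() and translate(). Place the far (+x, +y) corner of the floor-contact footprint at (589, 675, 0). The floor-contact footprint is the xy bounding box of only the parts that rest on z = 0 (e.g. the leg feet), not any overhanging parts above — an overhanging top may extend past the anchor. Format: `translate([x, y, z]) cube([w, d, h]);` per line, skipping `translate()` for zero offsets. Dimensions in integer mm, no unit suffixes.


translate([263, 277, 0]) cube([326, 398, 13]);
translate([263, 277, 13]) cube([326, 13, 355]);
translate([263, 662, 13]) cube([326, 13, 355]);
translate([263, 290, 13]) cube([13, 372, 355]);
translate([576, 290, 13]) cube([13, 372, 355]);


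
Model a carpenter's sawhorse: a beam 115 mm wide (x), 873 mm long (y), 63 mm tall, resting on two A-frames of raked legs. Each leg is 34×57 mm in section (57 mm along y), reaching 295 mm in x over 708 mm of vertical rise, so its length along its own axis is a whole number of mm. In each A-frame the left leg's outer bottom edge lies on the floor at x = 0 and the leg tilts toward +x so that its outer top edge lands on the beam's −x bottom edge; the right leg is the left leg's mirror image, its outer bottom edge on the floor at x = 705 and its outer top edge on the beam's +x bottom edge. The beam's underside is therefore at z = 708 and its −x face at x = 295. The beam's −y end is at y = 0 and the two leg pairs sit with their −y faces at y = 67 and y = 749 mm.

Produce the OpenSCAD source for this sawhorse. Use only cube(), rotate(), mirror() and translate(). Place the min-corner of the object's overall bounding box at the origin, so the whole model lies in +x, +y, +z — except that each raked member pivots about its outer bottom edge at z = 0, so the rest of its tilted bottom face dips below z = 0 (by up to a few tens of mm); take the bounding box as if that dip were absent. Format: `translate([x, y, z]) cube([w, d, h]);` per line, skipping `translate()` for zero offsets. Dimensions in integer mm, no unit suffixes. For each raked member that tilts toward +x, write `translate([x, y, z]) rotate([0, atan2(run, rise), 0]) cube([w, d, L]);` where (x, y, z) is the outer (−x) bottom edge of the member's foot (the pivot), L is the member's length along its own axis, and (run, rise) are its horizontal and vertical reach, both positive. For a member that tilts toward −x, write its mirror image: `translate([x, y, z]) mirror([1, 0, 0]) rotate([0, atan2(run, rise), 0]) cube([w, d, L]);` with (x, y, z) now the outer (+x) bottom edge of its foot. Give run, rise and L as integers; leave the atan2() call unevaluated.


translate([295, 0, 708]) cube([115, 873, 63]);
translate([0, 67, 0]) rotate([0, atan2(295, 708), 0]) cube([34, 57, 767]);
translate([705, 67, 0]) mirror([1, 0, 0]) rotate([0, atan2(295, 708), 0]) cube([34, 57, 767]);
translate([0, 749, 0]) rotate([0, atan2(295, 708), 0]) cube([34, 57, 767]);
translate([705, 749, 0]) mirror([1, 0, 0]) rotate([0, atan2(295, 708), 0]) cube([34, 57, 767]);


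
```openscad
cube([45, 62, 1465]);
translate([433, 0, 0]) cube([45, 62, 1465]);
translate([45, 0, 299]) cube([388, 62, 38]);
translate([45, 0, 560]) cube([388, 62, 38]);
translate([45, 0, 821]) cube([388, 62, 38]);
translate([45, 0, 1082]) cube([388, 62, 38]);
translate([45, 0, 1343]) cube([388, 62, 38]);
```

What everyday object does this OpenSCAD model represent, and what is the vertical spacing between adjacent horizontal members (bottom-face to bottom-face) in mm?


A ladder. The rung spacing is 261 mm.

Two tall 45×62 posts with 5 short bars between them — a ladder. Adjacent rungs sit at z = 299 and z = 560, so the spacing is 560 − 299 = 261 mm.


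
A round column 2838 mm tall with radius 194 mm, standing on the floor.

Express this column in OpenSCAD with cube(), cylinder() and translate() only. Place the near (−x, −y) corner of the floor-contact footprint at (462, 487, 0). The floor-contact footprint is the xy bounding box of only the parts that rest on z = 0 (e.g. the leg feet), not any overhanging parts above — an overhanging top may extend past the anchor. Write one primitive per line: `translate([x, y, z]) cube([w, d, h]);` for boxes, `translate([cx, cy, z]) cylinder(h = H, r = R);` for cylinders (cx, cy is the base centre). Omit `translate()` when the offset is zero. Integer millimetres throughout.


translate([656, 681, 0]) cylinder(h = 2838, r = 194);


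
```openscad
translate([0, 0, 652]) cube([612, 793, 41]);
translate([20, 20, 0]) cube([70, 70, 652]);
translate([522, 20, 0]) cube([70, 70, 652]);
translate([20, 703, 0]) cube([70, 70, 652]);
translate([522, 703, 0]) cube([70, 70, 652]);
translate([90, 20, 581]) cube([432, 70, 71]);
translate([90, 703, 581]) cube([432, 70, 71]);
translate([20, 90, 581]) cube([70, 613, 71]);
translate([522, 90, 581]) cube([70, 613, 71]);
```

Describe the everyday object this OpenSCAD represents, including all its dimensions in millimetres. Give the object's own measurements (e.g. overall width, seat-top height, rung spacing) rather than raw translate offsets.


A rectangular dining table. The top is 612×793×41 mm with its upper surface at z = 693 mm. It stands on four 70×70 mm square legs, each inset 20 mm from the nearest pair of top edges, running from the floor to the underside of the top. Four apron rails, 70 mm thick and 71 mm tall, run between adjacent legs with their top edges flush with the underside of the top and their outer faces flush with the legs' outer faces.


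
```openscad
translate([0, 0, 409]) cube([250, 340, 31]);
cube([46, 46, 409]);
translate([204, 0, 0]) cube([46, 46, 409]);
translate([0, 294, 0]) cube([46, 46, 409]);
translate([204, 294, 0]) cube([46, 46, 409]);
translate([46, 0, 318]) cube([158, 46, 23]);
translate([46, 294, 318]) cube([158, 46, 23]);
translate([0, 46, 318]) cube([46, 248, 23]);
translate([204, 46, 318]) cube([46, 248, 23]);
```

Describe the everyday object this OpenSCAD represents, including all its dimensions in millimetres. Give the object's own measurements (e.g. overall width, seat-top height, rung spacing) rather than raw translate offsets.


A four-legged stool. The seat is a 250×340×31 mm slab whose top surface is at z = 440 mm; four square legs, each 46×46 mm in cross-section, run from the floor (z = 0) to the underside of the seat, each flush with a corner of the seat. Four stretchers, 46 mm wide and 23 mm tall, connect adjacent legs with their undersides at z = 318 mm, each running between the inner faces of the legs it joins and aligned with the legs' outer faces on the other axis.


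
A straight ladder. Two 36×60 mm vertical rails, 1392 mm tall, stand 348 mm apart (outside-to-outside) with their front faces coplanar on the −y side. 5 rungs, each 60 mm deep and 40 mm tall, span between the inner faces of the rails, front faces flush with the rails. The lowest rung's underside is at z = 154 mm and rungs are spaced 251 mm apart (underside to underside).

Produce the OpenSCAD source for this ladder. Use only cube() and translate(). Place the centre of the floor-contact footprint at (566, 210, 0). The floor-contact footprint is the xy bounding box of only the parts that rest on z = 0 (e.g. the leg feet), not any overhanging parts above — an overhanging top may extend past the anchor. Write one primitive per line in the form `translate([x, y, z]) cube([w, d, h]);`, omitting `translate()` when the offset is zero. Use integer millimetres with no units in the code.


translate([392, 180, 0]) cube([36, 60, 1392]);
translate([704, 180, 0]) cube([36, 60, 1392]);
translate([428, 180, 154]) cube([276, 60, 40]);
translate([428, 180, 405]) cube([276, 60, 40]);
translate([428, 180, 656]) cube([276, 60, 40]);
translate([428, 180, 907]) cube([276, 60, 40]);
translate([428, 180, 1158]) cube([276, 60, 40]);


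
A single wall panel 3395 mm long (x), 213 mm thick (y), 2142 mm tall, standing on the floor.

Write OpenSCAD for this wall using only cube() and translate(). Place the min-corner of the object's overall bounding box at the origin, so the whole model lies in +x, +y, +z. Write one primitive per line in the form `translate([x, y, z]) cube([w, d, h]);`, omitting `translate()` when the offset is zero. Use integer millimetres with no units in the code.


cube([3395, 213, 2142]);


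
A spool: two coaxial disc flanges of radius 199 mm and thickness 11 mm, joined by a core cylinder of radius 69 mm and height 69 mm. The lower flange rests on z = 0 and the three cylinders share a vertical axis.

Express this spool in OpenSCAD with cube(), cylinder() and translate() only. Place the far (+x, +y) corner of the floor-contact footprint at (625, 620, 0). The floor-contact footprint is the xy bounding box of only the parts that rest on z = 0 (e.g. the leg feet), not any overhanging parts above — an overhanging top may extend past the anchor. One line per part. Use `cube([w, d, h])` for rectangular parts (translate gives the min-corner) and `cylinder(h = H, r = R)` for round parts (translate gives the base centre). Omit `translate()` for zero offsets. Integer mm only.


translate([426, 421, 0]) cylinder(h = 11, r = 199);
translate([426, 421, 11]) cylinder(h = 69, r = 69);
translate([426, 421, 80]) cylinder(h = 11, r = 199);


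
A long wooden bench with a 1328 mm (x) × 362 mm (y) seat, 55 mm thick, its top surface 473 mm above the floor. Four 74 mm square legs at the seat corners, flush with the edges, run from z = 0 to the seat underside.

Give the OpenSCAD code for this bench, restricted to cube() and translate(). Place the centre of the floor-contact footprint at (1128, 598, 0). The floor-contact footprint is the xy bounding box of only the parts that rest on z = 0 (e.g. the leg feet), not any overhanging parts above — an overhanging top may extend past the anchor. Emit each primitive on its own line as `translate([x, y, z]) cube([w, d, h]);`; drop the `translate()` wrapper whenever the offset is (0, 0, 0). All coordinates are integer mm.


translate([464, 417, 418]) cube([1328, 362, 55]);
translate([464, 417, 0]) cube([74, 74, 418]);
translate([464, 705, 0]) cube([74, 74, 418]);
translate([1718, 417, 0]) cube([74, 74, 418]);
translate([1718, 705, 0]) cube([74, 74, 418]);


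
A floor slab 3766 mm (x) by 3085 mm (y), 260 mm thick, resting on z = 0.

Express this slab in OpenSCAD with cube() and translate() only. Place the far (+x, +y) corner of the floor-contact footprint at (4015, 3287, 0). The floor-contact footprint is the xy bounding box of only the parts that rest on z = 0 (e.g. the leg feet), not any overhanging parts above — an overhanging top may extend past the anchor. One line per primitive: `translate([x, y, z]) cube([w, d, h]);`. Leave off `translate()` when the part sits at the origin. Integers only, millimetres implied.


translate([249, 202, 0]) cube([3766, 3085, 260]);


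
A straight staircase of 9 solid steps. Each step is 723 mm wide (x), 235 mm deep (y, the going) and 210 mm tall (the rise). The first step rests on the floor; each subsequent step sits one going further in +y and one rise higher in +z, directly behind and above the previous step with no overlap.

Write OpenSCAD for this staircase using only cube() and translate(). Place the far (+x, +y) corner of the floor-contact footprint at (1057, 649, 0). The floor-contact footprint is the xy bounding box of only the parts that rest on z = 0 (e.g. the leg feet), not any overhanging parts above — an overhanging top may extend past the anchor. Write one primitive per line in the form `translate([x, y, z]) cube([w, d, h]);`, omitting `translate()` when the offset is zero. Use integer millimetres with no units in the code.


translate([334, 414, 0]) cube([723, 235, 210]);
translate([334, 649, 210]) cube([723, 235, 210]);
translate([334, 884, 420]) cube([723, 235, 210]);
translate([334, 1119, 630]) cube([723, 235, 210]);
translate([334, 1354, 840]) cube([723, 235, 210]);
translate([334, 1589, 1050]) cube([723, 235, 210]);
translate([334, 1824, 1260]) cube([723, 235, 210]);
translate([334, 2059, 1470]) cube([723, 235, 210]);
translate([334, 2294, 1680]) cube([723, 235, 210]);


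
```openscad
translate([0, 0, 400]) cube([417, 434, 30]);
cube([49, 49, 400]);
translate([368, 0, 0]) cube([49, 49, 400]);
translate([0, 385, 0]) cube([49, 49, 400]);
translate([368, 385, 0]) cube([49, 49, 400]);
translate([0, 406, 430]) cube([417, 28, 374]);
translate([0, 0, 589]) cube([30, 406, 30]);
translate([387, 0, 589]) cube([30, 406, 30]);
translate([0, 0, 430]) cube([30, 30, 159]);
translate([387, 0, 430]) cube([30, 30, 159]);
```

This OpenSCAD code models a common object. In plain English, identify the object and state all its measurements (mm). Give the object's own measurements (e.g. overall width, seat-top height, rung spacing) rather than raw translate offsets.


A chair. The seat is a 417×434×30 mm slab with its top at z = 430 mm, on four 49×49 mm corner legs (flush with the seat edges, standing on z = 0). A flat backrest 28 mm thick, 374 mm tall, spans the full seat width and rises from the seat top along its +y edge, rear face flush with the rear of the seat. Two armrests of 30×30 mm section run along each side from the seat's front edge to the front of the backrest, top faces 189 mm above the seat top and outer faces flush with the seat's x-edges; a 30×30 mm post under the front of each armrest stands on the seat at the front corner.


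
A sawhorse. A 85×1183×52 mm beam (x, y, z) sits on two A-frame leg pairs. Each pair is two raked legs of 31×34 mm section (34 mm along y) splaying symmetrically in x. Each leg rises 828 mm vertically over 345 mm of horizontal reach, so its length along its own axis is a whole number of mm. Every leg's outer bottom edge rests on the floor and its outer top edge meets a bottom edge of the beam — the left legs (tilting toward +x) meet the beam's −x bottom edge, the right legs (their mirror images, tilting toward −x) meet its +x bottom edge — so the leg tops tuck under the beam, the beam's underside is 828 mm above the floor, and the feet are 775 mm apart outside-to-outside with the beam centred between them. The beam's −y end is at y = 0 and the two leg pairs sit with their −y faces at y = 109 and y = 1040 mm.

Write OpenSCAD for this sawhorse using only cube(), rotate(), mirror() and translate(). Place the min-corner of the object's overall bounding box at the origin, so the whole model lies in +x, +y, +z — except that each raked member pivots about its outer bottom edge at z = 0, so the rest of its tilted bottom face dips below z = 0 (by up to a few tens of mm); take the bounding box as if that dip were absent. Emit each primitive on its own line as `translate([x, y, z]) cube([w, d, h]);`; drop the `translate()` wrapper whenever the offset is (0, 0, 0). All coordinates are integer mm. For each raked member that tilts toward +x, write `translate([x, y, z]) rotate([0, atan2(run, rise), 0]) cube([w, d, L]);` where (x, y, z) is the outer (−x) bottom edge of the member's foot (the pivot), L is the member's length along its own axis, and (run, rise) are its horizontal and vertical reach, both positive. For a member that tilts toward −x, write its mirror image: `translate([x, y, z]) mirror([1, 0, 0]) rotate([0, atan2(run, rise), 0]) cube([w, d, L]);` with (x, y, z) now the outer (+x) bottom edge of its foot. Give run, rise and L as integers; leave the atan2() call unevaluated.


translate([345, 0, 828]) cube([85, 1183, 52]);
translate([0, 109, 0]) rotate([0, atan2(345, 828), 0]) cube([31, 34, 897]);
translate([775, 109, 0]) mirror([1, 0, 0]) rotate([0, atan2(345, 828), 0]) cube([31, 34, 897]);
translate([0, 1040, 0]) rotate([0, atan2(345, 828), 0]) cube([31, 34, 897]);
translate([775, 1040, 0]) mirror([1, 0, 0]) rotate([0, atan2(345, 828), 0]) cube([31, 34, 897]);


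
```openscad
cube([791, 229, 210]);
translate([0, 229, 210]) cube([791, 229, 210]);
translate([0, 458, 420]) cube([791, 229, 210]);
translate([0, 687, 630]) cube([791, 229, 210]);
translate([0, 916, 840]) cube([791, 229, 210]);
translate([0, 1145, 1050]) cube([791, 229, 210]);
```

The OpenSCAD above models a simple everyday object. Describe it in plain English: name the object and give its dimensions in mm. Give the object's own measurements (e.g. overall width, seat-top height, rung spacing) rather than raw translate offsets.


A straight staircase of 6 solid steps. Each step is 791 mm wide (x), 229 mm deep (y, the going) and 210 mm tall (the rise). The first step rests on the floor; each subsequent step sits one going further in +y and one rise higher in +z, directly behind and above the previous step with no overlap.


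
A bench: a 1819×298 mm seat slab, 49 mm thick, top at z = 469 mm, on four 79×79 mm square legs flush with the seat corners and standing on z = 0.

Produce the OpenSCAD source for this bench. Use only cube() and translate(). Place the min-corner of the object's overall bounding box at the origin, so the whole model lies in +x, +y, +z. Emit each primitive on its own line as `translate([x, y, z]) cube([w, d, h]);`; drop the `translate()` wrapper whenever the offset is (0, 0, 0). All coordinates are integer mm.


translate([0, 0, 420]) cube([1819, 298, 49]);
cube([79, 79, 420]);
translate([0, 219, 0]) cube([79, 79, 420]);
translate([1740, 0, 0]) cube([79, 79, 420]);
translate([1740, 219, 0]) cube([79, 79, 420]);


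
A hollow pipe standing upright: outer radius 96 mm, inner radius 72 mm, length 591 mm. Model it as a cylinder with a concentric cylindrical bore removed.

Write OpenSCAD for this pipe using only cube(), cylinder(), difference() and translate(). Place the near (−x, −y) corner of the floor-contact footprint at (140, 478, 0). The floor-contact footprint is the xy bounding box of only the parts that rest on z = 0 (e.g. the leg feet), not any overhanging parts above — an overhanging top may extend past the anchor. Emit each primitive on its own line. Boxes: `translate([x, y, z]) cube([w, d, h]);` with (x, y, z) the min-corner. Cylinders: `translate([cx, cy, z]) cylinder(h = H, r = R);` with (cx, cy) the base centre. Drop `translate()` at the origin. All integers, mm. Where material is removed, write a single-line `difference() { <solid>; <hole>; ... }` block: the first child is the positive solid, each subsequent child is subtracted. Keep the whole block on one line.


difference() { translate([236, 574, 0]) cylinder(h = 591, r = 96); translate([236, 574, 0]) cylinder(h = 591, r = 72); }


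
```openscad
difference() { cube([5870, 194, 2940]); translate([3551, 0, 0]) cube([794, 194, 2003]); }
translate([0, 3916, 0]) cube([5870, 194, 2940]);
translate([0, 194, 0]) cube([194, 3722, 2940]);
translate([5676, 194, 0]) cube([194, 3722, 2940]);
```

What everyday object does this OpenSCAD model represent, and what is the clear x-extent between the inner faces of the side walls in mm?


A single room. The interior width is 5482 mm.

Four walls enclosing a rectangle with a door in the front wall — a room. Outside width 5870 minus two 194 mm walls gives 5482 mm.


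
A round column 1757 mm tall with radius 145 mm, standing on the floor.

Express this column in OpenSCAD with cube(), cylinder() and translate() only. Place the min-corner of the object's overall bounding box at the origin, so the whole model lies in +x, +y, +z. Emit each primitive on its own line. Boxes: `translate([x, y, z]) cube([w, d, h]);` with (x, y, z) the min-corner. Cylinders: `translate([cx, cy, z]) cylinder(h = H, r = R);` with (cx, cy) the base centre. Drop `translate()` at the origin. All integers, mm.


translate([145, 145, 0]) cylinder(h = 1757, r = 145);


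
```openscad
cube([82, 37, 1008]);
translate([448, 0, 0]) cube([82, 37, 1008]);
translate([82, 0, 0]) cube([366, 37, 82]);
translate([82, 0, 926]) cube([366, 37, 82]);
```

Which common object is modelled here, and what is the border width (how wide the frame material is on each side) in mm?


A picture frame. The border width is 82 mm.

Four thin pieces enclosing a rectangular opening — a picture frame. The two full-height stiles are 1008 mm tall; the top rail sits at z = 926 and is 82 mm tall, so the border above the opening is 1008 − 926 = 82 mm, matching the stile x-width.


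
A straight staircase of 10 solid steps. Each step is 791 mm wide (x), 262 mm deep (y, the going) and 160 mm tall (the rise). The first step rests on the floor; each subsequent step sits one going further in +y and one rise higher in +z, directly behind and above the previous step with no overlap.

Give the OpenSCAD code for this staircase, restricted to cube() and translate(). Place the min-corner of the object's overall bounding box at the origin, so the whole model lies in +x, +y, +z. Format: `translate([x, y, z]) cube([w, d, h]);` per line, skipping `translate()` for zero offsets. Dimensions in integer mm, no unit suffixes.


cube([791, 262, 160]);
translate([0, 262, 160]) cube([791, 262, 160]);
translate([0, 524, 320]) cube([791, 262, 160]);
translate([0, 786, 480]) cube([791, 262, 160]);
translate([0, 1048, 640]) cube([791, 262, 160]);
translate([0, 1310, 800]) cube([791, 262, 160]);
translate([0, 1572, 960]) cube([791, 262, 160]);
translate([0, 1834, 1120]) cube([791, 262, 160]);
translate([0, 2096, 1280]) cube([791, 262, 160]);
translate([0, 2358, 1440]) cube([791, 262, 160]);


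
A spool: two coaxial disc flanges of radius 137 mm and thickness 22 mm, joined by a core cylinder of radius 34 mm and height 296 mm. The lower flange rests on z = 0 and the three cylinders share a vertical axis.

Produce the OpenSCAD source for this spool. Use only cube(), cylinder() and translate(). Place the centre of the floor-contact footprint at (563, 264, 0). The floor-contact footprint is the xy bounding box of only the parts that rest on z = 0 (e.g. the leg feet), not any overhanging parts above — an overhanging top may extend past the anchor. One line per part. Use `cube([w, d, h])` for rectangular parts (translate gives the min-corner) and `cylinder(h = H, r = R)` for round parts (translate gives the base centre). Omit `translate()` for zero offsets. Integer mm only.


translate([563, 264, 0]) cylinder(h = 22, r = 137);
translate([563, 264, 22]) cylinder(h = 296, r = 34);
translate([563, 264, 318]) cylinder(h = 22, r = 137);


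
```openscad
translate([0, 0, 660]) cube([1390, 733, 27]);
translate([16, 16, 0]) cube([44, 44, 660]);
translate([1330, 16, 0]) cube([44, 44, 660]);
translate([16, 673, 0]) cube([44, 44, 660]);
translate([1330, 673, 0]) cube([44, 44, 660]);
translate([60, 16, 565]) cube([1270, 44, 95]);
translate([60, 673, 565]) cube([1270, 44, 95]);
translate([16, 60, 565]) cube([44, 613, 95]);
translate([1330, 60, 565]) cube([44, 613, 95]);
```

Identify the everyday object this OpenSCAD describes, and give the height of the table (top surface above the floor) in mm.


A table. The table height is 687 mm.

A 1390×733×27 slab sits at z = 660 on four 44 mm square posts — a table. The top surface is at 660 + 27 = 687 mm.


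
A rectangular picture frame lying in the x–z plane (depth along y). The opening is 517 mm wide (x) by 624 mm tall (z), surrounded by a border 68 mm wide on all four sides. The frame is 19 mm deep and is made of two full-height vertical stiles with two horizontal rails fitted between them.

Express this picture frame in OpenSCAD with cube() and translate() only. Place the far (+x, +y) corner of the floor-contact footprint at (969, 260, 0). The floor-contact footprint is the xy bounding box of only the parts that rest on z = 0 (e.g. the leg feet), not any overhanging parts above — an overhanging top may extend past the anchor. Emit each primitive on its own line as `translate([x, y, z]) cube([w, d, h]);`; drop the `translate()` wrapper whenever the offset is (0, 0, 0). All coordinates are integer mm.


translate([316, 241, 0]) cube([68, 19, 760]);
translate([901, 241, 0]) cube([68, 19, 760]);
translate([384, 241, 0]) cube([517, 19, 68]);
translate([384, 241, 692]) cube([517, 19, 68]);


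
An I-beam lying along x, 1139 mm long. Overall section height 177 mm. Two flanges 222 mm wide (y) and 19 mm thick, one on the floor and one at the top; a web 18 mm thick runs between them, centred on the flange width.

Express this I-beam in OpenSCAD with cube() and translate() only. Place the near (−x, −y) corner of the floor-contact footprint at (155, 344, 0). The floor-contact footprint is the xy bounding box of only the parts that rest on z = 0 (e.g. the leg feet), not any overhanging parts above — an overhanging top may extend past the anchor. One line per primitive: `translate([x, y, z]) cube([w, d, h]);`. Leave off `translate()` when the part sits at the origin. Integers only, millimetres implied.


translate([155, 344, 0]) cube([1139, 222, 19]);
translate([155, 446, 19]) cube([1139, 18, 139]);
translate([155, 344, 158]) cube([1139, 222, 19]);


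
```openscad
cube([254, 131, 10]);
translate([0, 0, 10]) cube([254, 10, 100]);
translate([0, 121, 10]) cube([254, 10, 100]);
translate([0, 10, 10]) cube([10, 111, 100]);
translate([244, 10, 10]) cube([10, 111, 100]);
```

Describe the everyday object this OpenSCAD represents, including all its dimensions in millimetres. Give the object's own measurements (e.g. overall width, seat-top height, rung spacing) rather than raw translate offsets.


An open-topped rectangular box: outside dimensions 254×131×110 mm, with a uniform wall and base thickness of 10 mm. The base is a full 254×131 slab on the floor; four walls sit on top of the base. The front and back walls (the −y and +y sides) span the full width; the two side walls fit between them.


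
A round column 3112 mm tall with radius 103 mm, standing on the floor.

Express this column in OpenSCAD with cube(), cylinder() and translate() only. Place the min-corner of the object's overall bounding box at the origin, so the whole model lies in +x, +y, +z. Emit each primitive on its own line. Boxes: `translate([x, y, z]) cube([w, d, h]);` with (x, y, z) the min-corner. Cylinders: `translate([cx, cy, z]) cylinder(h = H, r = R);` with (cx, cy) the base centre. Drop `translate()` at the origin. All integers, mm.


translate([103, 103, 0]) cylinder(h = 3112, r = 103);


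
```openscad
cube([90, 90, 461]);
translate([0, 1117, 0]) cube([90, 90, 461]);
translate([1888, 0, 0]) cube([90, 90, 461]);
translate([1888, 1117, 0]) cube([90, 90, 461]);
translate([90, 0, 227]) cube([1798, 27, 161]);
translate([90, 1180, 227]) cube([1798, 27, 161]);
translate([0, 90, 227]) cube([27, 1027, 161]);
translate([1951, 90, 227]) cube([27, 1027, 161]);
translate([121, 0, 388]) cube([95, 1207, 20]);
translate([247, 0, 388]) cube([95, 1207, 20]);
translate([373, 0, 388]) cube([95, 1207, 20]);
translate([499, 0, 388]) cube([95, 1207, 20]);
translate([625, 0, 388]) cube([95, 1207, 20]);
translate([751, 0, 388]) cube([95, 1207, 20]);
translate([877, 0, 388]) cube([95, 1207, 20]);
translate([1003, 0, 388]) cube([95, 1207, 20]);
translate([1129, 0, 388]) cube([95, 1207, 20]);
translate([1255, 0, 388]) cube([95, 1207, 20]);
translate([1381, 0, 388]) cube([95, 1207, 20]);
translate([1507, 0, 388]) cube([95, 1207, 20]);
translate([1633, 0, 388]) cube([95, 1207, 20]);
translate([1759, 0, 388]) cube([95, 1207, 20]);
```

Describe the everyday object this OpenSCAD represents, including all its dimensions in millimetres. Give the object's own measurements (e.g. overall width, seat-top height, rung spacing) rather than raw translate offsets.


A bed frame 1978 mm long (x) by 1207 mm wide (y). Four 90×90 mm corner posts, 461 mm tall, at the corners of the footprint. Four rails of 27 mm thickness and 161 mm height run between adjacent posts with their undersides at z = 227 mm, their outer faces flush with the outside of the frame (the two x-running rails run between the posts' inner faces; the two y-running rails run between the posts' inner faces). 14 slats, each 95 mm wide (x) and 20 mm thick, lie across the top of the two x-running rails, running the full 1207 mm width of the frame in y; along x they sit between the end posts with a 31 mm gap after the −x posts and between neighbouring slats, leaving 34 mm before the +x posts.


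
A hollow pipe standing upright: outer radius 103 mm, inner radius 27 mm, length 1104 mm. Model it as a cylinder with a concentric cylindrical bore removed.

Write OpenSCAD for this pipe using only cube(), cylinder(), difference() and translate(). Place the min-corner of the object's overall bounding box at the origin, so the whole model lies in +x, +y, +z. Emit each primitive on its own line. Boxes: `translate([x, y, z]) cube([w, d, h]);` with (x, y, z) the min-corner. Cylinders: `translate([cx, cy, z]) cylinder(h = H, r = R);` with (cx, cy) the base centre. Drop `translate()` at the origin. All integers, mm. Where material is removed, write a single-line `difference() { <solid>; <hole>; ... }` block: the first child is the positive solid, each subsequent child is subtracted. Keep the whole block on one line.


difference() { translate([103, 103, 0]) cylinder(h = 1104, r = 103); translate([103, 103, 0]) cylinder(h = 1104, r = 27); }


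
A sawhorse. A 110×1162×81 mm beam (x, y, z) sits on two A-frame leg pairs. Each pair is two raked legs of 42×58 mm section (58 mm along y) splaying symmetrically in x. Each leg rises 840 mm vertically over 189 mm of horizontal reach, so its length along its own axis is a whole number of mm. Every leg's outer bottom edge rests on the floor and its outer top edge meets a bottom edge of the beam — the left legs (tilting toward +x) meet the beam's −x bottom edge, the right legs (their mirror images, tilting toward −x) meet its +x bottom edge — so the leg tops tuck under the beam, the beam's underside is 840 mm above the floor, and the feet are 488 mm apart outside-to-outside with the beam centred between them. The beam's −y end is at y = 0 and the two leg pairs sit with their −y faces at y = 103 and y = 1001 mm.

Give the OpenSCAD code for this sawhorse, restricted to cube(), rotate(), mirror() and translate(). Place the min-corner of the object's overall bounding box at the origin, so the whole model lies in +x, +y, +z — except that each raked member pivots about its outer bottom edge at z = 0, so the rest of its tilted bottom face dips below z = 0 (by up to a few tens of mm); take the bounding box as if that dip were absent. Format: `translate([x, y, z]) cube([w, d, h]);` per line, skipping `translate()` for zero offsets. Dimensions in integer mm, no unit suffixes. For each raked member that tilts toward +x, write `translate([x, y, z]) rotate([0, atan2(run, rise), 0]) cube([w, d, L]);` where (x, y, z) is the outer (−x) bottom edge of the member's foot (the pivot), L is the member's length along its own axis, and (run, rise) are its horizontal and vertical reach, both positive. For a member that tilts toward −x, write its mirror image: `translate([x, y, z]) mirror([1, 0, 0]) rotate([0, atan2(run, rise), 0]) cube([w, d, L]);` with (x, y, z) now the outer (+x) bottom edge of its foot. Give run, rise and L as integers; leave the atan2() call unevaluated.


// leg length = √(189² + 840²) = 861
// right-leg outer foot x = 2·189 + 110 = 488
// beam min-corner = (189, 0, 840)
translate([189, 0, 840]) cube([110, 1162, 81]);
translate([0, 103, 0]) rotate([0, atan2(189, 840), 0]) cube([42, 58, 861]);
translate([488, 103, 0]) mirror([1, 0, 0]) rotate([0, atan2(189, 840), 0]) cube([42, 58, 861]);
translate([0, 1001, 0]) rotate([0, atan2(189, 840), 0]) cube([42, 58, 861]);
translate([488, 1001, 0]) mirror([1, 0, 0]) rotate([0, atan2(189, 840), 0]) cube([42, 58, 861]);


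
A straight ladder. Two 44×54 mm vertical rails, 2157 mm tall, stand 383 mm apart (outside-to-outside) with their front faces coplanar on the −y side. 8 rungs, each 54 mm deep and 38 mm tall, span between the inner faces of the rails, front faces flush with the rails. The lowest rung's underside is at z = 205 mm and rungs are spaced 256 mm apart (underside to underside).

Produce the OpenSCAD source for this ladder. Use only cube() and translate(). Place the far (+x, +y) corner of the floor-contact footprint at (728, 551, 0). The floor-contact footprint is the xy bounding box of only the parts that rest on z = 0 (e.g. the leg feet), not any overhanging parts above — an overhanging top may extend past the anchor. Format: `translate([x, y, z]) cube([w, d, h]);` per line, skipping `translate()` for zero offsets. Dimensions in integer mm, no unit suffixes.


translate([345, 497, 0]) cube([44, 54, 2157]);
translate([684, 497, 0]) cube([44, 54, 2157]);
translate([389, 497, 205]) cube([295, 54, 38]);
translate([389, 497, 461]) cube([295, 54, 38]);
translate([389, 497, 717]) cube([295, 54, 38]);
translate([389, 497, 973]) cube([295, 54, 38]);
translate([389, 497, 1229]) cube([295, 54, 38]);
translate([389, 497, 1485]) cube([295, 54, 38]);
translate([389, 497, 1741]) cube([295, 54, 38]);
translate([389, 497, 1997]) cube([295, 54, 38]);


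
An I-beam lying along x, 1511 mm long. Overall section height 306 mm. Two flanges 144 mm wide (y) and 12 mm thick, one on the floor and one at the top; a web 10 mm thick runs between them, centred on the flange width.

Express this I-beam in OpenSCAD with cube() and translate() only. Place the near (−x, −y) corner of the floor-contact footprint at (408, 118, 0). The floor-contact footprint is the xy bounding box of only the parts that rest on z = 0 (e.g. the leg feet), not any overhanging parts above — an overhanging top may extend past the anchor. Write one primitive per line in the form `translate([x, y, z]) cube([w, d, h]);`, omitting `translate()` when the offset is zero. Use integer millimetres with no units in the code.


translate([408, 118, 0]) cube([1511, 144, 12]);
translate([408, 185, 12]) cube([1511, 10, 282]);
translate([408, 118, 294]) cube([1511, 144, 12]);


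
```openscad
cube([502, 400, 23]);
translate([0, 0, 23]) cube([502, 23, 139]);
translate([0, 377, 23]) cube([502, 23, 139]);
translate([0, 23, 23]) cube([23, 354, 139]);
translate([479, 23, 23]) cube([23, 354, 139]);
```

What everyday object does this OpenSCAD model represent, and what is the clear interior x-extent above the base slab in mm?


An open box. The internal width is 456 mm.

A 502×400 base slab with four walls standing on it — an open box. The base is 502 mm wide and the walls are 23 mm thick, so the internal width is 502 − 2 × 23 = 456 mm.


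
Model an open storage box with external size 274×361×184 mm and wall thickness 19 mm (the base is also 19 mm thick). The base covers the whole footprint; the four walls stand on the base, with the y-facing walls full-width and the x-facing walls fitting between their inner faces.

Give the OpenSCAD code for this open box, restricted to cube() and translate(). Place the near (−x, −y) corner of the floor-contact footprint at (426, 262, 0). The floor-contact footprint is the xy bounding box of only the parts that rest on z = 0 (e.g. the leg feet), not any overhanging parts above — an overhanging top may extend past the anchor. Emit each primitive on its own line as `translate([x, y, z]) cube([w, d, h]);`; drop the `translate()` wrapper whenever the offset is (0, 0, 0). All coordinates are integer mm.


translate([426, 262, 0]) cube([274, 361, 19]);
translate([426, 262, 19]) cube([274, 19, 165]);
translate([426, 604, 19]) cube([274, 19, 165]);
translate([426, 281, 19]) cube([19, 323, 165]);
translate([681, 281, 19]) cube([19, 323, 165]);


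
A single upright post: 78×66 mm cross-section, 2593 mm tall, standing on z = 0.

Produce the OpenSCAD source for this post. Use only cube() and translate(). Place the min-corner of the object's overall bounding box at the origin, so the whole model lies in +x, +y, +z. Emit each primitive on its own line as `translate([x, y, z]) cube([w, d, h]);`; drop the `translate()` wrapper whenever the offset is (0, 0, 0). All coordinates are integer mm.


cube([78, 66, 2593]);


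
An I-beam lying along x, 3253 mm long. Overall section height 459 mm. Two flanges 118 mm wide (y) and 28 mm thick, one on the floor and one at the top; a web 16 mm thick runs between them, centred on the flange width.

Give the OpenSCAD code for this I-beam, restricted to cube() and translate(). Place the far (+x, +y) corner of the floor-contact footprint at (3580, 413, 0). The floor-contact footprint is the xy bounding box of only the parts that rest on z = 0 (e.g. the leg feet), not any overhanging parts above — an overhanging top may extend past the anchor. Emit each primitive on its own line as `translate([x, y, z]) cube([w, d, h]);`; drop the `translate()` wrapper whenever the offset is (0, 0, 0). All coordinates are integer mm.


translate([327, 295, 0]) cube([3253, 118, 28]);
translate([327, 346, 28]) cube([3253, 16, 403]);
translate([327, 295, 431]) cube([3253, 118, 28]);


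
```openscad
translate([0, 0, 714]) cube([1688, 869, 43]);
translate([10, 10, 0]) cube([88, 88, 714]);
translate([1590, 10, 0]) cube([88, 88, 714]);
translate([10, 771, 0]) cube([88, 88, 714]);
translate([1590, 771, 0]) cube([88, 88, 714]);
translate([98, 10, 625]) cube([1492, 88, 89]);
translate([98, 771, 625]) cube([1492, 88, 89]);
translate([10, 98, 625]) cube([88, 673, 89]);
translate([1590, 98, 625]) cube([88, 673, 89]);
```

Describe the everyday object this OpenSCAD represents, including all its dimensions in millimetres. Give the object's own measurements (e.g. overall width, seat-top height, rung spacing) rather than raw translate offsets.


A table: top 1688 mm (x) × 869 mm (y), 43 mm thick, upper face at z = 757 mm, on four 88×88 mm square legs, each inset 10 mm from the nearest pair of top edges from z = 0 to the bottom of the top. Four apron rails, 88 mm thick and 89 mm tall, run between adjacent legs with their top edges flush with the underside of the top and their outer faces flush with the legs' outer faces.


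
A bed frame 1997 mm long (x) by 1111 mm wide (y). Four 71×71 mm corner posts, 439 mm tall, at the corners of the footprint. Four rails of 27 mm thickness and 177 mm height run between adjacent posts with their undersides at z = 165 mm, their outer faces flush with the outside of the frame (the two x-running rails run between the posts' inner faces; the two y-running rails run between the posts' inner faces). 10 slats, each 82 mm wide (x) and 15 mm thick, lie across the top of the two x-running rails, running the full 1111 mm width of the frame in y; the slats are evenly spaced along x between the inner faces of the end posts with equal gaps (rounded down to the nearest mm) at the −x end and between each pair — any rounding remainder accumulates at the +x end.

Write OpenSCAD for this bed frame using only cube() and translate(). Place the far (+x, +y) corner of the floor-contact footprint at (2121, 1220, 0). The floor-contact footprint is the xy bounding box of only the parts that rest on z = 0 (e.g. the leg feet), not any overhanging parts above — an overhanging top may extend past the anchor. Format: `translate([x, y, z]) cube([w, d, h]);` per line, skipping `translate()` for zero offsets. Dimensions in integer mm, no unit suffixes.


translate([124, 109, 0]) cube([71, 71, 439]);
translate([124, 1149, 0]) cube([71, 71, 439]);
translate([2050, 109, 0]) cube([71, 71, 439]);
translate([2050, 1149, 0]) cube([71, 71, 439]);
translate([195, 109, 165]) cube([1855, 27, 177]);
translate([195, 1193, 165]) cube([1855, 27, 177]);
translate([124, 180, 165]) cube([27, 969, 177]);
translate([2094, 180, 165]) cube([27, 969, 177]);
translate([289, 109, 342]) cube([82, 1111, 15]);
translate([465, 109, 342]) cube([82, 1111, 15]);
translate([641, 109, 342]) cube([82, 1111, 15]);
translate([817, 109, 342]) cube([82, 1111, 15]);
translate([993, 109, 342]) cube([82, 1111, 15]);
translate([1169, 109, 342]) cube([82, 1111, 15]);
translate([1345, 109, 342]) cube([82, 1111, 15]);
translate([1521, 109, 342]) cube([82, 1111, 15]);
translate([1697, 109, 342]) cube([82, 1111, 15]);
translate([1873, 109, 342]) cube([82, 1111, 15]);
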